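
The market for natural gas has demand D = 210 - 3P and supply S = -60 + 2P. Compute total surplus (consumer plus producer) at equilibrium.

Total surplus = 960

Equilibrium: 210 - 3P = -60 + 2P gives P* = 54, Q* = 48.
Demand choke price: P = 70; supply starts at P = 30.
CS = ½(70 − 54)(48) = 384; PS = ½(54 − 30)(48) = 576.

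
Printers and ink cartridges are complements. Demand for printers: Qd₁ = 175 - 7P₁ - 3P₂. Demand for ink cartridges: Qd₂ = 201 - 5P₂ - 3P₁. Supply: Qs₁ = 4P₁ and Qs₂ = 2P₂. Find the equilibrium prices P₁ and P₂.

P₁ = 311/34, P₂ = 843/34

Market 1: 175 - 7P₁ - 3P₂ = 4P₁ → 11P₁ + 3P₂ = 175.
Market 2: 7P₂ + 3P₁ = 201.
Eliminating P₂: 7×(1) − 3×(2) gives 68P₁ = 622, so P₁ = 311/34.
Back-substitute into (2): P₂ = (201 − 3×311/34) / 7 = 843/34.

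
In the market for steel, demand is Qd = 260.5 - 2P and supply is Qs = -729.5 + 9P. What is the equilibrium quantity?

Q* = 80.5

Set Qd = Qs: 260.5 - 2P = -729.5 + 9P.
990 = 11P, so P* = 90.
Q* = 260.5 − 2(90) = 80.5.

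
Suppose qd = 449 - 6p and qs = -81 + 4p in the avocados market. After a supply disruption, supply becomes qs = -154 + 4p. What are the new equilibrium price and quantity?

p' = 60.3, q' = 87.2

Original equilibrium: p* = 53, q* = 131.
New equilibrium: 449 - 6p = -154 + 4p, so 603 = 10p and p' = 60.3; q' = 449 − 6(60.3) = 87.2.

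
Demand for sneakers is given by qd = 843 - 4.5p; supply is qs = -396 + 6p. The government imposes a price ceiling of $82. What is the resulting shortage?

Equilibrium price would be p* = 118, so the ceiling at 82 binds.
At p = 82: qd = 843 − 4.5(82) = 474, qs = -396 + 6(82) = 96.
Shortage = 474 − 96 = 378.

Shortage = 378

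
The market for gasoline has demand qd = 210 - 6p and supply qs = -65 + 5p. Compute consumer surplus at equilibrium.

Consumer surplus = 300

Equilibrium: 210 - 6p = -65 + 5p gives p* = 25, q* = 60.
Demand choke price (qd = 0): p = 35.
CS = ½(35 − 25)(60) = 300.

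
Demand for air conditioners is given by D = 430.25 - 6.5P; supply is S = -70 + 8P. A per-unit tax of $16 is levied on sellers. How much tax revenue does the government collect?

Pre-tax equilibrium: P* = 34.5, Q* = 206.
Tax on sellers shifts supply to S = -70 + 8(P − 16) = -198 + 8P.
430.25 - 6.5P = -198 + 8P gives buyer price Pb = 2513/58; sellers receive Ps = 2513/58 − 16 = 1585/58.
New quantity: Q = 430.25 − 6.5(2513/58) = 4310/29.
Revenue = 16 × 4310/29 = 68960/29.

Tax revenue = 68960/29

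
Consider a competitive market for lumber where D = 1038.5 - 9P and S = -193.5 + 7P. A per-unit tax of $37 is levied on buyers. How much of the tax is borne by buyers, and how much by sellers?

Buyers bear $16.1875, sellers bear $20.8125

Pre-tax equilibrium: P* = 77, Q* = 345.5.
Tax on buyers shifts demand to D = 1038.5 − 9(P + 37) = 705.5 - 9P.
705.5 - 9P = -193.5 + 7P gives seller price Ps = 56.1875; buyers pay Pb = 56.1875 + 37 = 93.1875.
New quantity: Q = 1038.5 − 9(93.1875) = 199.8125.
Buyer burden = 93.1875 − 77 = 16.1875; seller burden = 77 − 56.1875 = 20.8125.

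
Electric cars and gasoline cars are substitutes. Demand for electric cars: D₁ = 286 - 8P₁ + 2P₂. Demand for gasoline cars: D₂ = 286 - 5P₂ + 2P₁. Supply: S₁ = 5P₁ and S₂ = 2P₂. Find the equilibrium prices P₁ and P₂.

Market 1: 286 - 8P₁ + 2P₂ = 5P₁ → 13P₁ - 2P₂ = 286.
Market 2: 7P₂ - 2P₁ = 286.
Eliminating P₂: 7×(1) + 2×(2) gives 87P₁ = 2574, so P₁ = 858/29.
Back-substitute into (2): P₂ = (286 + 2×858/29) / 7 = 1430/29.

P₁ = 858/29, P₂ = 1430/29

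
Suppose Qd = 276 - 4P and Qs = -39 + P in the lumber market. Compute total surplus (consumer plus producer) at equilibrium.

Equilibrium: 276 - 4P = -39 + P gives P* = 63, Q* = 24.
Demand choke price: P = 69; supply starts at P = 39.
CS = ½(69 − 63)(24) = 72; PS = ½(63 − 39)(24) = 288.

Total surplus = 360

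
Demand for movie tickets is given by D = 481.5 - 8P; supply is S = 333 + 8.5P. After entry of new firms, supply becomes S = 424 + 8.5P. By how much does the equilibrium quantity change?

Original equilibrium: P* = 9, Q* = 409.5.
New equilibrium: 481.5 - 8P = 424 + 8.5P, so 57.5 = 16.5P and P' = 115/33; Q' = 481.5 − 8(115/33) = 29939/66.
Change in quantity: 29939/66 − 409.5 = 1456/33.

ΔQ = 1456/33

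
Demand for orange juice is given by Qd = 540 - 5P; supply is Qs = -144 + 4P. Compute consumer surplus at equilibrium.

Equilibrium: 540 - 5P = -144 + 4P gives P* = 76, Q* = 160.
Demand choke price (Qd = 0): P = 108.
CS = ½(108 − 76)(160) = 2560.

Consumer surplus = 2560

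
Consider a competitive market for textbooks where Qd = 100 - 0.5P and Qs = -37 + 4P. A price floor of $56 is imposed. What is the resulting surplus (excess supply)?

Equilibrium price would be P* = 274/9, so the floor at 56 binds.
At P = 56: Qd = 72, Qs = 187.
Surplus = 187 − 72 = 115.

Surplus = 115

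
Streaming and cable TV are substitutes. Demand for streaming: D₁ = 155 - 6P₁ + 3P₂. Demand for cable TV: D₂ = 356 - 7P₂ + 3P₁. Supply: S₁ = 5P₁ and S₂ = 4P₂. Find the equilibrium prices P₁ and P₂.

Market 1: 155 - 6P₁ + 3P₂ = 5P₁ → 11P₁ - 3P₂ = 155.
Market 2: 11P₂ - 3P₁ = 356.
Eliminating P₂: 11×(1) + 3×(2) gives 112P₁ = 2773, so P₁ = 2773/112.
Back-substitute into (2): P₂ = (356 + 3×2773/112) / 11 = 4381/112.

P₁ = 2773/112, P₂ = 4381/112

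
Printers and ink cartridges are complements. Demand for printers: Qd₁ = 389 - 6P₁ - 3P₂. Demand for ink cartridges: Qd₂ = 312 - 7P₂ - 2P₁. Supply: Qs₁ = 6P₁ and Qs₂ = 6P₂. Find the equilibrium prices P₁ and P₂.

Market 1: 389 - 6P₁ - 3P₂ = 6P₁ → 12P₁ + 3P₂ = 389.
Market 2: 13P₂ + 2P₁ = 312.
Eliminating P₂: 13×(1) − 3×(2) gives 150P₁ = 4121, so P₁ = 4121/150.
Back-substitute into (2): P₂ = (312 − 2×4121/150) / 13 = 1483/75.

P₁ = 4121/150, P₂ = 1483/75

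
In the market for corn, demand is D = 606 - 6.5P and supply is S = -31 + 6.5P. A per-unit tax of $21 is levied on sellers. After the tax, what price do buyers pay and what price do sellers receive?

Buyers pay $59.5, sellers receive $38.5

Pre-tax equilibrium: P* = 49, Q* = 287.5.
Tax on sellers shifts supply to S = -31 + 6.5(P − 21) = -167.5 + 6.5P.
606 - 6.5P = -167.5 + 6.5P gives buyer price Pb = 59.5; sellers receive Ps = 59.5 − 21 = 38.5.
New quantity: Q = 606 − 6.5(59.5) = 219.25.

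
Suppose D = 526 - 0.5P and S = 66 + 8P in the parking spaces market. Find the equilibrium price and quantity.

P* = 920/17, Q* = 8482/17

Set D = S: 526 - 0.5P = 66 + 8P.
460 = 8.5P, so P* = 920/17.
Q* = 526 − 0.5(920/17) = 8482/17.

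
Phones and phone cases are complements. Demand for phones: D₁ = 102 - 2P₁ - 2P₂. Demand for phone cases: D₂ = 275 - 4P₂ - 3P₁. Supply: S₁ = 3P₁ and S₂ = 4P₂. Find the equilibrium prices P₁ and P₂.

P₁ = 133/17, P₂ = 1069/34

Market 1: 102 - 2P₁ - 2P₂ = 3P₁ → 5P₁ + 2P₂ = 102.
Market 2: 8P₂ + 3P₁ = 275.
Eliminating P₂: 8×(1) − 2×(2) gives 34P₁ = 266, so P₁ = 133/17.
Back-substitute into (2): P₂ = (275 − 3×133/17) / 8 = 1069/34.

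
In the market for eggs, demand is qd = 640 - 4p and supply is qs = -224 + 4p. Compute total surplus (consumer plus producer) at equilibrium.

Equilibrium: 640 - 4p = -224 + 4p gives p* = 108, q* = 208.
Demand choke price: p = 160; supply starts at p = 56.
CS = ½(160 − 108)(208) = 5408; PS = ½(108 − 56)(208) = 5408.

Total surplus = 10816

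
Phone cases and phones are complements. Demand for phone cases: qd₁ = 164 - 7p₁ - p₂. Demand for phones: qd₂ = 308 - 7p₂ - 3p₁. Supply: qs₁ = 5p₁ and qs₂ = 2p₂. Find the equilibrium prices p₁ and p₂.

p₁ = 1168/105, p₂ = 1068/35

Market 1: 164 - 7p₁ - p₂ = 5p₁ → 12p₁ + p₂ = 164.
Market 2: 9p₂ + 3p₁ = 308.
Eliminating p₂: 9×(1) − 1×(2) gives 105p₁ = 1168, so p₁ = 1168/105.
Back-substitute into (2): p₂ = (308 − 3×1168/105) / 9 = 1068/35.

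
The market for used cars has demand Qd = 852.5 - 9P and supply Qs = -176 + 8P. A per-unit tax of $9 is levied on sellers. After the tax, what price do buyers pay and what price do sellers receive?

Buyers pay 2201/34, sellers receive 1895/34

Pre-tax equilibrium: P* = 60.5, Q* = 308.
Tax on sellers shifts supply to Qs = -176 + 8(P − 9) = -248 + 8P.
852.5 - 9P = -248 + 8P gives buyer price Pb = 2201/34; sellers receive Ps = 2201/34 − 9 = 1895/34.
New quantity: Q = 852.5 − 9(2201/34) = 4588/17.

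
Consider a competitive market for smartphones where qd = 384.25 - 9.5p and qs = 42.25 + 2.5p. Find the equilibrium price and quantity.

p* = 28.5, q* = 113.5

Set qd = qs: 384.25 - 9.5p = 42.25 + 2.5p.
342 = 12p, so p* = 28.5.
q* = 384.25 − 9.5(28.5) = 113.5.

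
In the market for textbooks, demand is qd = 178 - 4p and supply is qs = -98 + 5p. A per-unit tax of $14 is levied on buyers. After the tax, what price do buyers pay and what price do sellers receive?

Buyers pay 346/9, sellers receive 220/9

Pre-tax equilibrium: p* = 92/3, q* = 166/3.
Tax on buyers shifts demand to qd = 178 − 4(p + 14) = 122 - 4p.
122 - 4p = -98 + 5p gives seller price ps = 220/9; buyers pay pb = 220/9 + 14 = 346/9.
New quantity: q = 178 − 4(346/9) = 218/9.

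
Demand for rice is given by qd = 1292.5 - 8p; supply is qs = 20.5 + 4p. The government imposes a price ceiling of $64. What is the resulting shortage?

Equilibrium price would be p* = 106, so the ceiling at 64 binds.
At p = 64: qd = 1292.5 − 8(64) = 780.5, qs = 20.5 + 4(64) = 276.5.
Shortage = 780.5 − 276.5 = 504.

Shortage = 504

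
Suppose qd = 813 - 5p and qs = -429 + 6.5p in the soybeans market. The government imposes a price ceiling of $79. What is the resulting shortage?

Shortage = 333.5

Equilibrium price would be p* = 108, so the ceiling at 79 binds.
At p = 79: qd = 813 − 5(79) = 418, qs = -429 + 6.5(79) = 84.5.
Shortage = 418 − 84.5 = 333.5.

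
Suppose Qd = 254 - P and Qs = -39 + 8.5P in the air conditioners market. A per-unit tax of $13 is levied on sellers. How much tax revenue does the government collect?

Pre-tax equilibrium: P* = 586/19, Q* = 4240/19.
Tax on sellers shifts supply to Qs = -39 + 8.5(P − 13) = -149.5 + 8.5P.
254 - P = -149.5 + 8.5P gives buyer price Pb = 807/19; sellers receive Ps = 807/19 − 13 = 560/19.
New quantity: Q = 254 − 1(807/19) = 4019/19.
Revenue = 13 × 4019/19 = 52247/19.

Tax revenue = 52247/19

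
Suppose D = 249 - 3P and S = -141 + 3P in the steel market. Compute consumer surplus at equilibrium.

Consumer surplus = 486

Equilibrium: 249 - 3P = -141 + 3P gives P* = 65, Q* = 54.
Demand choke price (D = 0): P = 83.
CS = ½(83 − 65)(54) = 486.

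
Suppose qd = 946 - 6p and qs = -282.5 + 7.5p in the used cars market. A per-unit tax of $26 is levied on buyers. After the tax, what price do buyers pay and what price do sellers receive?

Buyers pay 949/9, sellers receive 715/9

Pre-tax equilibrium: p* = 91, q* = 400.
Tax on buyers shifts demand to qd = 946 − 6(p + 26) = 790 - 6p.
790 - 6p = -282.5 + 7.5p gives seller price ps = 715/9; buyers pay pb = 715/9 + 26 = 949/9.
New quantity: q = 946 − 6(949/9) = 940/3.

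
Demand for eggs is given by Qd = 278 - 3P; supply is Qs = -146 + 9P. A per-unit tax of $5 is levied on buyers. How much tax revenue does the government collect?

Pre-tax equilibrium: P* = 106/3, Q* = 172.
Tax on buyers shifts demand to Qd = 278 − 3(P + 5) = 263 - 3P.
263 - 3P = -146 + 9P gives seller price Ps = 409/12; buyers pay Pb = 409/12 + 5 = 469/12.
New quantity: Q = 278 − 3(469/12) = 160.75.
Revenue = 5 × 160.75 = 803.75.

Tax revenue = 803.75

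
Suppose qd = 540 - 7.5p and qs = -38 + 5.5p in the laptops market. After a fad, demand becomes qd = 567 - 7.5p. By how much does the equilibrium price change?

Δp = 27/13

Original equilibrium: p* = 578/13, q* = 2685/13.
New equilibrium: 567 - 7.5p = -38 + 5.5p, so 605 = 13p and p' = 605/13; q' = 567 − 7.5(605/13) = 5667/26.
Change in price: 605/13 − 578/13 = 27/13.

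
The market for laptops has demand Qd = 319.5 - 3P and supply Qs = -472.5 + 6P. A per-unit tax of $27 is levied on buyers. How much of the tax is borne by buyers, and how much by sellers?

Pre-tax equilibrium: P* = 88, Q* = 55.5.
Tax on buyers shifts demand to Qd = 319.5 − 3(P + 27) = 238.5 - 3P.
238.5 - 3P = -472.5 + 6P gives seller price Ps = 79; buyers pay Pb = 79 + 27 = 106.
New quantity: Q = 319.5 − 3(106) = 1.5.
Buyer burden = 106 − 88 = 18; seller burden = 88 − 79 = 9.

Buyers bear $18, sellers bear $9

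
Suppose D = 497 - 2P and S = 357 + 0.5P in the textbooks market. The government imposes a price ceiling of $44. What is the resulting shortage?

Shortage = 30

Equilibrium price would be P* = 56, so the ceiling at 44 binds.
At P = 44: D = 497 − 2(44) = 409, S = 357 + 0.5(44) = 379.
Shortage = 409 − 379 = 30.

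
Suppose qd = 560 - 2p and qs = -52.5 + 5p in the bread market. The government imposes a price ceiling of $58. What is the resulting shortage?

Equilibrium price would be p* = 87.5, so the ceiling at 58 binds.
At p = 58: qd = 560 − 2(58) = 444, qs = -52.5 + 5(58) = 237.5.
Shortage = 444 − 237.5 = 206.5.

Shortage = 206.5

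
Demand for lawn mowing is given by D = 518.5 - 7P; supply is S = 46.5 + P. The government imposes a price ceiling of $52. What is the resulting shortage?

Equilibrium price would be P* = 59, so the ceiling at 52 binds.
At P = 52: D = 518.5 − 7(52) = 154.5, S = 46.5 + 1(52) = 98.5.
Shortage = 154.5 − 98.5 = 56.

Shortage = 56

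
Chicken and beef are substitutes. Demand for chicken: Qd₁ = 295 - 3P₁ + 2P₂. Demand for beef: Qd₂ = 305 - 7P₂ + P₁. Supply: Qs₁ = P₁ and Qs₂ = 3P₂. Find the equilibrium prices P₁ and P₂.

P₁ = 1780/19, P₂ = 1515/38

Market 1: 295 - 3P₁ + 2P₂ = P₁ → 4P₁ - 2P₂ = 295.
Market 2: 10P₂ - P₁ = 305.
Eliminating P₂: 10×(1) + 2×(2) gives 38P₁ = 3560, so P₁ = 1780/19.
Back-substitute into (2): P₂ = (305 + 1×1780/19) / 10 = 1515/38.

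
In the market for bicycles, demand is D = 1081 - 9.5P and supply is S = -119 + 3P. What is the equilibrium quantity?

Set D = S: 1081 - 9.5P = -119 + 3P.
1200 = 12.5P, so P* = 96.
Q* = 1081 − 9.5(96) = 169.

Q* = 169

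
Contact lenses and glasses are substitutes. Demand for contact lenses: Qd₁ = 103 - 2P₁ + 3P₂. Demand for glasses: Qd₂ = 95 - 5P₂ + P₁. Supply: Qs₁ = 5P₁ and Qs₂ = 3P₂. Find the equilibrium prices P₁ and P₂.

P₁ = 1109/53, P₂ = 768/53

Market 1: 103 - 2P₁ + 3P₂ = 5P₁ → 7P₁ - 3P₂ = 103.
Market 2: 8P₂ - P₁ = 95.
Eliminating P₂: 8×(1) + 3×(2) gives 53P₁ = 1109, so P₁ = 1109/53.
Back-substitute into (2): P₂ = (95 + 1×1109/53) / 8 = 768/53.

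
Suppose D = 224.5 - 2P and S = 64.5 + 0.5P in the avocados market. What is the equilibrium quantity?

Q* = 96.5

Set D = S: 224.5 - 2P = 64.5 + 0.5P.
160 = 2.5P, so P* = 64.
Q* = 224.5 − 2(64) = 96.5.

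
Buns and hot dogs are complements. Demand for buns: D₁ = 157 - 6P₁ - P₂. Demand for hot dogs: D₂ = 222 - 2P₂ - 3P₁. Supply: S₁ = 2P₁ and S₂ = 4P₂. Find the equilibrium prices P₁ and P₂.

Market 1: 157 - 6P₁ - P₂ = 2P₁ → 8P₁ + P₂ = 157.
Market 2: 6P₂ + 3P₁ = 222.
Eliminating P₂: 6×(1) − 1×(2) gives 45P₁ = 720, so P₁ = 16.
Back-substitute into (2): P₂ = (222 − 3×16) / 6 = 29.

P₁ = 16, P₂ = 29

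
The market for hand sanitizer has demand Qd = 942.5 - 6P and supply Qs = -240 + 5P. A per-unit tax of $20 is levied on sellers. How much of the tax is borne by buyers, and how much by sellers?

Pre-tax equilibrium: P* = 107.5, Q* = 297.5.
Tax on sellers shifts supply to Qs = -240 + 5(P − 20) = -340 + 5P.
942.5 - 6P = -340 + 5P gives buyer price Pb = 2565/22; sellers receive Ps = 2565/22 − 20 = 2125/22.
New quantity: Q = 942.5 − 6(2565/22) = 5345/22.
Buyer burden = 2565/22 − 107.5 = 100/11; seller burden = 107.5 − 2125/22 = 120/11.

Buyers bear 100/11, sellers bear 120/11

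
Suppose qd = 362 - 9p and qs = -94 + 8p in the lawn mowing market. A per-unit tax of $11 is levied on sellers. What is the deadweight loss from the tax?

Deadweight loss = 4356/17

Pre-tax equilibrium: p* = 456/17, q* = 2050/17.
Tax on sellers shifts supply to qs = -94 + 8(p − 11) = -182 + 8p.
362 - 9p = -182 + 8p gives buyer price pb = 32; sellers receive ps = 32 − 11 = 21.
New quantity: q = 362 − 9(32) = 74.
DWL = ½ × 11 × (2050/17 − 74) = 4356/17.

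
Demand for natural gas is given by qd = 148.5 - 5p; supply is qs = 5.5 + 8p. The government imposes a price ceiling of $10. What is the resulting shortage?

Shortage = 13

Equilibrium price would be p* = 11, so the ceiling at 10 binds.
At p = 10: qd = 148.5 − 5(10) = 98.5, qs = 5.5 + 8(10) = 85.5.
Shortage = 98.5 − 85.5 = 13.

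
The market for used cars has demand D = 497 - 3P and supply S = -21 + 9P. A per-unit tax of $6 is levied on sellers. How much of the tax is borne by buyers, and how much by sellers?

Pre-tax equilibrium: P* = 259/6, Q* = 367.5.
Tax on sellers shifts supply to S = -21 + 9(P − 6) = -75 + 9P.
497 - 3P = -75 + 9P gives buyer price Pb = 143/3; sellers receive Ps = 143/3 − 6 = 125/3.
New quantity: Q = 497 − 3(143/3) = 354.
Buyer burden = 143/3 − 259/6 = 4.5; seller burden = 259/6 − 125/3 = 1.5.

Buyers bear $4.5, sellers bear $1.5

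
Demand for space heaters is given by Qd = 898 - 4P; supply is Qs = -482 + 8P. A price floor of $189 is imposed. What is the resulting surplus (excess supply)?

Surplus = 888

Equilibrium price would be P* = 115, so the floor at 189 binds.
At P = 189: Qd = 142, Qs = 1030.
Surplus = 1030 − 142 = 888.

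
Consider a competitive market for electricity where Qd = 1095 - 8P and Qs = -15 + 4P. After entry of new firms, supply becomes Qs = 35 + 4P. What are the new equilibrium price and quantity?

Original equilibrium: P* = 92.5, Q* = 355.
New equilibrium: 1095 - 8P = 35 + 4P, so 1060 = 12P and P' = 265/3; Q' = 1095 − 8(265/3) = 1165/3.

P' = 265/3, Q' = 1165/3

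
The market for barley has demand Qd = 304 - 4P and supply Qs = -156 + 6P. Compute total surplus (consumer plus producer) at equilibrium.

Total surplus = 3000

Equilibrium: 304 - 4P = -156 + 6P gives P* = 46, Q* = 120.
Demand choke price: P = 76; supply starts at P = 26.
CS = ½(76 − 46)(120) = 1800; PS = ½(46 − 26)(120) = 1200.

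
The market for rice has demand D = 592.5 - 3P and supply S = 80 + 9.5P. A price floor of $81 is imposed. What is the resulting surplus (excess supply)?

Equilibrium price would be P* = 41, so the floor at 81 binds.
At P = 81: D = 349.5, S = 849.5.
Surplus = 849.5 − 349.5 = 500.

Surplus = 500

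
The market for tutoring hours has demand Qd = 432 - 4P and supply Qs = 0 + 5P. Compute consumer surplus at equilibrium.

Consumer surplus = 7200

Equilibrium: 432 - 4P = 0 + 5P gives P* = 48, Q* = 240.
Demand choke price (Qd = 0): P = 108.
CS = ½(108 − 48)(240) = 7200.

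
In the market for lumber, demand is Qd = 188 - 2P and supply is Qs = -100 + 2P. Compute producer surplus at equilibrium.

Equilibrium: 188 - 2P = -100 + 2P gives P* = 72, Q* = 44.
Supply starts at P = 50 (where Qs = 0).
PS = ½(72 − 50)(44) = 484.

Producer surplus = 484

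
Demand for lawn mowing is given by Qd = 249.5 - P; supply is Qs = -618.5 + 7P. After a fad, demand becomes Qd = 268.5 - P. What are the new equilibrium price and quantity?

Original equilibrium: P* = 108.5, Q* = 141.
New equilibrium: 268.5 - P = -618.5 + 7P, so 887 = 8P and P' = 110.875; Q' = 268.5 − 1(110.875) = 157.625.

P' = 110.875, Q' = 157.625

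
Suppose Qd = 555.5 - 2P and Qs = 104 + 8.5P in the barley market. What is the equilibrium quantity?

Q* = 469.5

Set Qd = Qs: 555.5 - 2P = 104 + 8.5P.
451.5 = 10.5P, so P* = 43.
Q* = 555.5 − 2(43) = 469.5.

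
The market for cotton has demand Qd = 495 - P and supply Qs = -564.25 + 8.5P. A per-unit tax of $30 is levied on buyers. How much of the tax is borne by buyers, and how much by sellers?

Pre-tax equilibrium: P* = 111.5, Q* = 383.5.
Tax on buyers shifts demand to Qd = 495 − 1(P + 30) = 465 - P.
465 - P = -564.25 + 8.5P gives seller price Ps = 4117/38; buyers pay Pb = 4117/38 + 30 = 5257/38.
New quantity: Q = 495 − 1(5257/38) = 13553/38.
Buyer burden = 5257/38 − 111.5 = 510/19; seller burden = 111.5 − 4117/38 = 60/19.

Buyers bear 510/19, sellers bear 60/19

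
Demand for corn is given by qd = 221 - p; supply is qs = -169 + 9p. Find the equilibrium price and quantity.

Set qd = qs: 221 - p = -169 + 9p.
390 = 10p, so p* = 39.
q* = 221 − 1(39) = 182.

p* = 39, q* = 182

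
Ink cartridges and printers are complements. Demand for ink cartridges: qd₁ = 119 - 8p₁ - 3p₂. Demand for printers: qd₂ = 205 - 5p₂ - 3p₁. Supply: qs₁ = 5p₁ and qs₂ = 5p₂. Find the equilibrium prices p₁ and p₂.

p₁ = 575/121, p₂ = 2308/121

Market 1: 119 - 8p₁ - 3p₂ = 5p₁ → 13p₁ + 3p₂ = 119.
Market 2: 10p₂ + 3p₁ = 205.
Eliminating p₂: 10×(1) − 3×(2) gives 121p₁ = 575, so p₁ = 575/121.
Back-substitute into (2): p₂ = (205 − 3×575/121) / 10 = 2308/121.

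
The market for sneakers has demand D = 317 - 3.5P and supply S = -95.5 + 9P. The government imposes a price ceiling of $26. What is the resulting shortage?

Equilibrium price would be P* = 33, so the ceiling at 26 binds.
At P = 26: D = 317 − 3.5(26) = 226, S = -95.5 + 9(26) = 138.5.
Shortage = 226 − 138.5 = 87.5.

Shortage = 87.5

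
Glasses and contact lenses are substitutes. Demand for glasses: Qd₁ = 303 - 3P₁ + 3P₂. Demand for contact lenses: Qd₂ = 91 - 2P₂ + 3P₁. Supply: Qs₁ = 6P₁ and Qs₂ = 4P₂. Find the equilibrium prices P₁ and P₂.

Market 1: 303 - 3P₁ + 3P₂ = 6P₁ → 9P₁ - 3P₂ = 303.
Market 2: 6P₂ - 3P₁ = 91.
Eliminating P₂: 6×(1) + 3×(2) gives 45P₁ = 2091, so P₁ = 697/15.
Back-substitute into (2): P₂ = (91 + 3×697/15) / 6 = 38.4.

P₁ = 697/15, P₂ = 38.4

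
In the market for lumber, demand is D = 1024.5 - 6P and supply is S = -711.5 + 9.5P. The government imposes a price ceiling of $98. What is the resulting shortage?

Shortage = 217

Equilibrium price would be P* = 112, so the ceiling at 98 binds.
At P = 98: D = 1024.5 − 6(98) = 436.5, S = -711.5 + 9.5(98) = 219.5.
Shortage = 436.5 − 219.5 = 217.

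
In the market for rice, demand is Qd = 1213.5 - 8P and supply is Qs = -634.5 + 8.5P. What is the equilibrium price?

P* = 112

Set Qd = Qs: 1213.5 - 8P = -634.5 + 8.5P.
1848 = 16.5P, so P* = 112.
Q* = 1213.5 − 8(112) = 317.5.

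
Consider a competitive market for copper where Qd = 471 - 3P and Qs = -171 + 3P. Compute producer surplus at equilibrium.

Producer surplus = 3750

Equilibrium: 471 - 3P = -171 + 3P gives P* = 107, Q* = 150.
Supply starts at P = 57 (where Qs = 0).
PS = ½(107 − 57)(150) = 3750.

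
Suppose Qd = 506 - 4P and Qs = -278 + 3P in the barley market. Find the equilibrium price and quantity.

Set Qd = Qs: 506 - 4P = -278 + 3P.
784 = 7P, so P* = 112.
Q* = 506 − 4(112) = 58.

P* = 112, Q* = 58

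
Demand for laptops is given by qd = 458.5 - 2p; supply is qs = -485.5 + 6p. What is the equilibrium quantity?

q* = 222.5

Set qd = qs: 458.5 - 2p = -485.5 + 6p.
944 = 8p, so p* = 118.
q* = 458.5 − 2(118) = 222.5.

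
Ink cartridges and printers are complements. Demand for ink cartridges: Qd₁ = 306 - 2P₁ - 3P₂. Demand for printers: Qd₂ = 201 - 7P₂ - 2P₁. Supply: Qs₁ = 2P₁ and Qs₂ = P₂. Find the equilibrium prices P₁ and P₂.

Market 1: 306 - 2P₁ - 3P₂ = 2P₁ → 4P₁ + 3P₂ = 306.
Market 2: 8P₂ + 2P₁ = 201.
Eliminating P₂: 8×(1) − 3×(2) gives 26P₁ = 1845, so P₁ = 1845/26.
Back-substitute into (2): P₂ = (201 − 2×1845/26) / 8 = 96/13.

P₁ = 1845/26, P₂ = 96/13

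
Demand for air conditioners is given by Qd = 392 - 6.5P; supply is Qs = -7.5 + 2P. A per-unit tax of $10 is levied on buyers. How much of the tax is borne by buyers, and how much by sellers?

Pre-tax equilibrium: P* = 47, Q* = 86.5.
Tax on buyers shifts demand to Qd = 392 − 6.5(P + 10) = 327 - 6.5P.
327 - 6.5P = -7.5 + 2P gives seller price Ps = 669/17; buyers pay Pb = 669/17 + 10 = 839/17.
New quantity: Q = 392 − 6.5(839/17) = 2421/34.
Buyer burden = 839/17 − 47 = 40/17; seller burden = 47 − 669/17 = 130/17.

Buyers bear 40/17, sellers bear 130/17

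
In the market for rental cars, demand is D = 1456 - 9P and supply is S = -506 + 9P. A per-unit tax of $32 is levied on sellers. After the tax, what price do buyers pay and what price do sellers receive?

Buyers pay $125, sellers receive $93

Pre-tax equilibrium: P* = 109, Q* = 475.
Tax on sellers shifts supply to S = -506 + 9(P − 32) = -794 + 9P.
1456 - 9P = -794 + 9P gives buyer price Pb = 125; sellers receive Ps = 125 − 32 = 93.
New quantity: Q = 1456 − 9(125) = 331.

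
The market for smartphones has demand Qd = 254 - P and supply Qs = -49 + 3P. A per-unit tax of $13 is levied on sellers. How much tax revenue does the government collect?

Tax revenue = 2190.5

Pre-tax equilibrium: P* = 75.75, Q* = 178.25.
Tax on sellers shifts supply to Qs = -49 + 3(P − 13) = -88 + 3P.
254 - P = -88 + 3P gives buyer price Pb = 85.5; sellers receive Ps = 85.5 − 13 = 72.5.
New quantity: Q = 254 − 1(85.5) = 168.5.
Revenue = 13 × 168.5 = 2190.5.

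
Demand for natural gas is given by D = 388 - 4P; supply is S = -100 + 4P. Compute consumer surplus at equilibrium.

Equilibrium: 388 - 4P = -100 + 4P gives P* = 61, Q* = 144.
Demand choke price (D = 0): P = 97.
CS = ½(97 − 61)(144) = 2592.

Consumer surplus = 2592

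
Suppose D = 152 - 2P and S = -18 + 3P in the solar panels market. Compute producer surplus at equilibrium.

Producer surplus = 1176

Equilibrium: 152 - 2P = -18 + 3P gives P* = 34, Q* = 84.
Supply starts at P = 6 (where S = 0).
PS = ½(34 − 6)(84) = 1176.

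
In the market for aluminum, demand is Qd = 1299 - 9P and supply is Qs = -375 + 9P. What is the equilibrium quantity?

Q* = 462

Set Qd = Qs: 1299 - 9P = -375 + 9P.
1674 = 18P, so P* = 93.
Q* = 1299 − 9(93) = 462.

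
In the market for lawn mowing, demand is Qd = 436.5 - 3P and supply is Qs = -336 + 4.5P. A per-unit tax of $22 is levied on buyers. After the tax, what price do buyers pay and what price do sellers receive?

Buyers pay $116.2, sellers receive $94.2

Pre-tax equilibrium: P* = 103, Q* = 127.5.
Tax on buyers shifts demand to Qd = 436.5 − 3(P + 22) = 370.5 - 3P.
370.5 - 3P = -336 + 4.5P gives seller price Ps = 94.2; buyers pay Pb = 94.2 + 22 = 116.2.
New quantity: Q = 436.5 − 3(116.2) = 87.9.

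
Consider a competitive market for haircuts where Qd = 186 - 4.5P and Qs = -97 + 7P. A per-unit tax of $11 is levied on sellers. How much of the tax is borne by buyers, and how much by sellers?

Buyers bear 154/23, sellers bear 99/23

Pre-tax equilibrium: P* = 566/23, Q* = 1731/23.
Tax on sellers shifts supply to Qs = -97 + 7(P − 11) = -174 + 7P.
186 - 4.5P = -174 + 7P gives buyer price Pb = 720/23; sellers receive Ps = 720/23 − 11 = 467/23.
New quantity: Q = 186 − 4.5(720/23) = 1038/23.
Buyer burden = 720/23 − 566/23 = 154/23; seller burden = 566/23 − 467/23 = 99/23.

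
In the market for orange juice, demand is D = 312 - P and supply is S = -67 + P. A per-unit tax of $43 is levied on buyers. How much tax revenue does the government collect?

Tax revenue = 4343

Pre-tax equilibrium: P* = 189.5, Q* = 122.5.
Tax on buyers shifts demand to D = 312 − 1(P + 43) = 269 - P.
269 - P = -67 + P gives seller price Ps = 168; buyers pay Pb = 168 + 43 = 211.
New quantity: Q = 312 − 1(211) = 101.
Revenue = 43 × 101 = 4343.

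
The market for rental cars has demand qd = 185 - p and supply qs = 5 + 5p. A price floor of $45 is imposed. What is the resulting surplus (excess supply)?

Equilibrium price would be p* = 30, so the floor at 45 binds.
At p = 45: qd = 140, qs = 230.
Surplus = 230 − 140 = 90.

Surplus = 90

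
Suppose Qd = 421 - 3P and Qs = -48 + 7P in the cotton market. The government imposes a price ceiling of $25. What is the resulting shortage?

Equilibrium price would be P* = 46.9, so the ceiling at 25 binds.
At P = 25: Qd = 421 − 3(25) = 346, Qs = -48 + 7(25) = 127.
Shortage = 346 − 127 = 219.

Shortage = 219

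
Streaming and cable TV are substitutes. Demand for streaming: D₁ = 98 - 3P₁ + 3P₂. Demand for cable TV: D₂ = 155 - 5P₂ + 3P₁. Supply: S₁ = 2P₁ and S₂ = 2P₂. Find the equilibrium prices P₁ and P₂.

Market 1: 98 - 3P₁ + 3P₂ = 2P₁ → 5P₁ - 3P₂ = 98.
Market 2: 7P₂ - 3P₁ = 155.
Eliminating P₂: 7×(1) + 3×(2) gives 26P₁ = 1151, so P₁ = 1151/26.
Back-substitute into (2): P₂ = (155 + 3×1151/26) / 7 = 1069/26.

P₁ = 1151/26, P₂ = 1069/26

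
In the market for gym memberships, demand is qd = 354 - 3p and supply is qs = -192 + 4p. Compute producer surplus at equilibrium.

Equilibrium: 354 - 3p = -192 + 4p gives p* = 78, q* = 120.
Supply starts at p = 48 (where qs = 0).
PS = ½(78 − 48)(120) = 1800.

Producer surplus = 1800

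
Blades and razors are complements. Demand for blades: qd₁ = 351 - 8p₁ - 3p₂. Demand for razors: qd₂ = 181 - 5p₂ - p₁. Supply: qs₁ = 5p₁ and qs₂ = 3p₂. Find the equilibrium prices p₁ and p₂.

Market 1: 351 - 8p₁ - 3p₂ = 5p₁ → 13p₁ + 3p₂ = 351.
Market 2: 8p₂ + p₁ = 181.
Eliminating p₂: 8×(1) − 3×(2) gives 101p₁ = 2265, so p₁ = 2265/101.
Back-substitute into (2): p₂ = (181 − 1×2265/101) / 8 = 2002/101.

p₁ = 2265/101, p₂ = 2002/101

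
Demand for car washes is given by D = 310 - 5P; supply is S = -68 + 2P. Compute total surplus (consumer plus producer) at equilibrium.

Total surplus = 560

Equilibrium: 310 - 5P = -68 + 2P gives P* = 54, Q* = 40.
Demand choke price: P = 62; supply starts at P = 34.
CS = ½(62 − 54)(40) = 160; PS = ½(54 − 34)(40) = 400.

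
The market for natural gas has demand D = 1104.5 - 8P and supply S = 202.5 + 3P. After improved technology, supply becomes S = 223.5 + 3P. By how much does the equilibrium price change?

ΔP = -21/11

Original equilibrium: P* = 82, Q* = 448.5.
New equilibrium: 1104.5 - 8P = 223.5 + 3P, so 881 = 11P and P' = 881/11; Q' = 1104.5 − 8(881/11) = 10203/22.
Change in price: 881/11 − 82 = -21/11.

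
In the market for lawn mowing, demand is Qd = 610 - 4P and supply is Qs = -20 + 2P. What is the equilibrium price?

Set Qd = Qs: 610 - 4P = -20 + 2P.
630 = 6P, so P* = 105.
Q* = 610 − 4(105) = 190.

P* = 105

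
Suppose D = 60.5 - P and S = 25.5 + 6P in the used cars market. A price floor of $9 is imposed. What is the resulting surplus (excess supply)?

Equilibrium price would be P* = 5, so the floor at 9 binds.
At P = 9: D = 51.5, S = 79.5.
Surplus = 79.5 − 51.5 = 28.

Surplus = 28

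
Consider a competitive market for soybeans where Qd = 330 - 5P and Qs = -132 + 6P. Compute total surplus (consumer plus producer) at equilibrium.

Equilibrium: 330 - 5P = -132 + 6P gives P* = 42, Q* = 120.
Demand choke price: P = 66; supply starts at P = 22.
CS = ½(66 − 42)(120) = 1440; PS = ½(42 − 22)(120) = 1200.

Total surplus = 2640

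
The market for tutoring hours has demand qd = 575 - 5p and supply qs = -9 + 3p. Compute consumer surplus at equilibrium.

Equilibrium: 575 - 5p = -9 + 3p gives p* = 73, q* = 210.
Demand choke price (qd = 0): p = 115.
CS = ½(115 − 73)(210) = 4410.

Consumer surplus = 4410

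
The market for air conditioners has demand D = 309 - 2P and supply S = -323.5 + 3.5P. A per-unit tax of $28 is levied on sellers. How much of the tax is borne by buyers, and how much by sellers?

Pre-tax equilibrium: P* = 115, Q* = 79.
Tax on sellers shifts supply to S = -323.5 + 3.5(P − 28) = -421.5 + 3.5P.
309 - 2P = -421.5 + 3.5P gives buyer price Pb = 1461/11; sellers receive Ps = 1461/11 − 28 = 1153/11.
New quantity: Q = 309 − 2(1461/11) = 477/11.
Buyer burden = 1461/11 − 115 = 196/11; seller burden = 115 − 1153/11 = 112/11.

Buyers bear 196/11, sellers bear 112/11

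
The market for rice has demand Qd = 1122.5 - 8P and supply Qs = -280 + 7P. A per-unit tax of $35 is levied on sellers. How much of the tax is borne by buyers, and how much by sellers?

Buyers bear 49/3, sellers bear 56/3

Pre-tax equilibrium: P* = 93.5, Q* = 374.5.
Tax on sellers shifts supply to Qs = -280 + 7(P − 35) = -525 + 7P.
1122.5 - 8P = -525 + 7P gives buyer price Pb = 659/6; sellers receive Ps = 659/6 − 35 = 449/6.
New quantity: Q = 1122.5 − 8(659/6) = 1463/6.
Buyer burden = 659/6 − 93.5 = 49/3; seller burden = 93.5 − 449/6 = 56/3.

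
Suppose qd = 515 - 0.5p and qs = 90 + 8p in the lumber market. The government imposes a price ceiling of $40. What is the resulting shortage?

Shortage = 85

Equilibrium price would be p* = 50, so the ceiling at 40 binds.
At p = 40: qd = 515 − 0.5(40) = 495, qs = 90 + 8(40) = 410.
Shortage = 495 − 410 = 85.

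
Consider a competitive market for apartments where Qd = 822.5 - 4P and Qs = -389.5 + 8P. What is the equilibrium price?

Set Qd = Qs: 822.5 - 4P = -389.5 + 8P.
1212 = 12P, so P* = 101.
Q* = 822.5 − 4(101) = 418.5.

P* = 101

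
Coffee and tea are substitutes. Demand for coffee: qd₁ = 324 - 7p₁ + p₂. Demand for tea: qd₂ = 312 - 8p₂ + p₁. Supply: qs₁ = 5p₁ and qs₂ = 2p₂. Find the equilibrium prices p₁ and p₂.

p₁ = 3552/119, p₂ = 4068/119

Market 1: 324 - 7p₁ + p₂ = 5p₁ → 12p₁ - p₂ = 324.
Market 2: 10p₂ - p₁ = 312.
Eliminating p₂: 10×(1) + 1×(2) gives 119p₁ = 3552, so p₁ = 3552/119.
Back-substitute into (2): p₂ = (312 + 1×3552/119) / 10 = 4068/119.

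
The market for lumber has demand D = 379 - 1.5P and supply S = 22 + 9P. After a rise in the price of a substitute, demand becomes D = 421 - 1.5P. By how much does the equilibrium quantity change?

ΔQ = 36

Original equilibrium: P* = 34, Q* = 328.
New equilibrium: 421 - 1.5P = 22 + 9P, so 399 = 10.5P and P' = 38; Q' = 421 − 1.5(38) = 364.
Change in quantity: 364 − 328 = 36.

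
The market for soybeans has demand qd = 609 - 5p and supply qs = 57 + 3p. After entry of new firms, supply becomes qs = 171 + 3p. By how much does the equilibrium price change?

Δp = -14.25

Original equilibrium: p* = 69, q* = 264.
New equilibrium: 609 - 5p = 171 + 3p, so 438 = 8p and p' = 54.75; q' = 609 − 5(54.75) = 335.25.
Change in price: 54.75 − 69 = -14.25.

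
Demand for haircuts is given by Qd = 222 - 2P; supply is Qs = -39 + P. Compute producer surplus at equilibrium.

Equilibrium: 222 - 2P = -39 + P gives P* = 87, Q* = 48.
Supply starts at P = 39 (where Qs = 0).
PS = ½(87 − 39)(48) = 1152.

Producer surplus = 1152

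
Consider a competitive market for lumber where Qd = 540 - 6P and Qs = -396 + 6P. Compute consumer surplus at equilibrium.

Consumer surplus = 432

Equilibrium: 540 - 6P = -396 + 6P gives P* = 78, Q* = 72.
Demand choke price (Qd = 0): P = 90.
CS = ½(90 − 78)(72) = 432.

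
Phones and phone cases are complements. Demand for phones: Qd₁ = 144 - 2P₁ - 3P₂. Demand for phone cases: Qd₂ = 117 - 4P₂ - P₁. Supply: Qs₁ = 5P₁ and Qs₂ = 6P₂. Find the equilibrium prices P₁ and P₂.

P₁ = 1089/67, P₂ = 675/67

Market 1: 144 - 2P₁ - 3P₂ = 5P₁ → 7P₁ + 3P₂ = 144.
Market 2: 10P₂ + P₁ = 117.
Eliminating P₂: 10×(1) − 3×(2) gives 67P₁ = 1089, so P₁ = 1089/67.
Back-substitute into (2): P₂ = (117 − 1×1089/67) / 10 = 675/67.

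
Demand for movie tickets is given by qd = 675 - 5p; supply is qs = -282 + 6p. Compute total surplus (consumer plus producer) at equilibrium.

Equilibrium: 675 - 5p = -282 + 6p gives p* = 87, q* = 240.
Demand choke price: p = 135; supply starts at p = 47.
CS = ½(135 − 87)(240) = 5760; PS = ½(87 − 47)(240) = 4800.

Total surplus = 10560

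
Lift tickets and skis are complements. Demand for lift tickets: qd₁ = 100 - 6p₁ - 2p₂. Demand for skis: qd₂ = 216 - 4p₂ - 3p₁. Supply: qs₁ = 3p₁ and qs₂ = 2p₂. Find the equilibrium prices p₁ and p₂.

Market 1: 100 - 6p₁ - 2p₂ = 3p₁ → 9p₁ + 2p₂ = 100.
Market 2: 6p₂ + 3p₁ = 216.
Eliminating p₂: 6×(1) − 2×(2) gives 48p₁ = 168, so p₁ = 3.5.
Back-substitute into (2): p₂ = (216 − 3×3.5) / 6 = 34.25.

p₁ = 3.5, p₂ = 34.25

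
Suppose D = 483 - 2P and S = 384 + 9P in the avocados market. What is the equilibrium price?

Set D = S: 483 - 2P = 384 + 9P.
99 = 11P, so P* = 9.
Q* = 483 − 2(9) = 465.

P* = 9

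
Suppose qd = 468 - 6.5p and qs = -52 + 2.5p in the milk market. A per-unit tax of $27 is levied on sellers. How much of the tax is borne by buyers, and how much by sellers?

Pre-tax equilibrium: p* = 520/9, q* = 832/9.
Tax on sellers shifts supply to qs = -52 + 2.5(p − 27) = -119.5 + 2.5p.
468 - 6.5p = -119.5 + 2.5p gives buyer price pb = 1175/18; sellers receive ps = 1175/18 − 27 = 689/18.
New quantity: q = 468 − 6.5(1175/18) = 1573/36.
Buyer burden = 1175/18 − 520/9 = 7.5; seller burden = 520/9 − 689/18 = 19.5.

Buyers bear $7.5, sellers bear $19.5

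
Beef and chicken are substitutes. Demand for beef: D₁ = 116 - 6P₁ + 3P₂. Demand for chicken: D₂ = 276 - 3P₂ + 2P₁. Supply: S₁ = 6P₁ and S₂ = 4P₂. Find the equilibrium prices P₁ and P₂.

P₁ = 820/39, P₂ = 1772/39

Market 1: 116 - 6P₁ + 3P₂ = 6P₁ → 12P₁ - 3P₂ = 116.
Market 2: 7P₂ - 2P₁ = 276.
Eliminating P₂: 7×(1) + 3×(2) gives 78P₁ = 1640, so P₁ = 820/39.
Back-substitute into (2): P₂ = (276 + 2×820/39) / 7 = 1772/39.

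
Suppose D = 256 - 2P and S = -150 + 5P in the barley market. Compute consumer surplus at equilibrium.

Consumer surplus = 4900

Equilibrium: 256 - 2P = -150 + 5P gives P* = 58, Q* = 140.
Demand choke price (D = 0): P = 128.
CS = ½(128 − 58)(140) = 4900.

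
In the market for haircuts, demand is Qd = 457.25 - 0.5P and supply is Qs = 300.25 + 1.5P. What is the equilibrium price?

Set Qd = Qs: 457.25 - 0.5P = 300.25 + 1.5P.
157 = 2P, so P* = 78.5.
Q* = 457.25 − 0.5(78.5) = 418.

P* = 78.5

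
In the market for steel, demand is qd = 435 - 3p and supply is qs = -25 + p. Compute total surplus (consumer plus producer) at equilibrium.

Equilibrium: 435 - 3p = -25 + p gives p* = 115, q* = 90.
Demand choke price: p = 145; supply starts at p = 25.
CS = ½(145 − 115)(90) = 1350; PS = ½(115 − 25)(90) = 4050.

Total surplus = 5400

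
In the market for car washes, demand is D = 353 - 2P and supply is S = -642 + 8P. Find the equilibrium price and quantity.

P* = 99.5, Q* = 154

Set D = S: 353 - 2P = -642 + 8P.
995 = 10P, so P* = 99.5.
Q* = 353 − 2(99.5) = 154.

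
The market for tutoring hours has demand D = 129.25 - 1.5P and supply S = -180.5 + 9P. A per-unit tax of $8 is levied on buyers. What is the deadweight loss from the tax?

Pre-tax equilibrium: P* = 29.5, Q* = 85.
Tax on buyers shifts demand to D = 129.25 − 1.5(P + 8) = 117.25 - 1.5P.
117.25 - 1.5P = -180.5 + 9P gives seller price Ps = 397/14; buyers pay Pb = 397/14 + 8 = 509/14.
New quantity: Q = 129.25 − 1.5(509/14) = 523/7.
DWL = ½ × 8 × (85 − 523/7) = 288/7.

Deadweight loss = 288/7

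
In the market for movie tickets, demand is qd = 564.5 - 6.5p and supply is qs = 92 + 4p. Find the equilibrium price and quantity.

p* = 45, q* = 272

Set qd = qs: 564.5 - 6.5p = 92 + 4p.
472.5 = 10.5p, so p* = 45.
q* = 564.5 − 6.5(45) = 272.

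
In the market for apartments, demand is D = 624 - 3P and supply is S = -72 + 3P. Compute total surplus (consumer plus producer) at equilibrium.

Total surplus = 25392

Equilibrium: 624 - 3P = -72 + 3P gives P* = 116, Q* = 276.
Demand choke price: P = 208; supply starts at P = 24.
CS = ½(208 − 116)(276) = 12696; PS = ½(116 − 24)(276) = 12696.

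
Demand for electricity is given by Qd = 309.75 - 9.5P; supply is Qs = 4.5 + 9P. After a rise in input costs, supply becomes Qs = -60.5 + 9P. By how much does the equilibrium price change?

Original equilibrium: P* = 16.5, Q* = 153.
New equilibrium: 309.75 - 9.5P = -60.5 + 9P, so 370.25 = 18.5P and P' = 1481/74; Q' = 309.75 − 9.5(1481/74) = 4426/37.
Change in price: 1481/74 − 16.5 = 130/37.

ΔP = 130/37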